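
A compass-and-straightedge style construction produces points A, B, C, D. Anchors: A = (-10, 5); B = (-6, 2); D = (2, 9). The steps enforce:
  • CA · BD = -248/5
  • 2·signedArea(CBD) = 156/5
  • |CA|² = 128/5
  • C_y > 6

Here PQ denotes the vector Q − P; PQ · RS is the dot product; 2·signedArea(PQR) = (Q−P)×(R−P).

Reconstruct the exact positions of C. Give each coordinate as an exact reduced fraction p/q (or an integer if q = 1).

1. C_x = -26/5  [2·signedArea(CBD) = 156/5 ∩ CA · BD = -248/5]
2. C_y = 33/5  [2·signedArea(CBD) = 156/5 ∩ CA · BD = -248/5]
   → C = (-26/5, 33/5)

C = (-26/5, 33/5)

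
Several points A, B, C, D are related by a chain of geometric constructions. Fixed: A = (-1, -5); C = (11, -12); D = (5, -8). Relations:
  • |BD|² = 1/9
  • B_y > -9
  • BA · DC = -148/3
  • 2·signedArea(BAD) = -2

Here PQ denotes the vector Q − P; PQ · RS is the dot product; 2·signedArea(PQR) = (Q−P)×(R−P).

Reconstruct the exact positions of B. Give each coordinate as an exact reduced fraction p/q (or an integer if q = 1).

B = (5, -25/3)

1. B_x = 5  [BA · DC = -148/3 ∩ 2·signedArea(BAD) = -2]
2. B_y = -25/3  [BA · DC = -148/3 ∩ 2·signedArea(BAD) = -2]
   → B = (5, -25/3)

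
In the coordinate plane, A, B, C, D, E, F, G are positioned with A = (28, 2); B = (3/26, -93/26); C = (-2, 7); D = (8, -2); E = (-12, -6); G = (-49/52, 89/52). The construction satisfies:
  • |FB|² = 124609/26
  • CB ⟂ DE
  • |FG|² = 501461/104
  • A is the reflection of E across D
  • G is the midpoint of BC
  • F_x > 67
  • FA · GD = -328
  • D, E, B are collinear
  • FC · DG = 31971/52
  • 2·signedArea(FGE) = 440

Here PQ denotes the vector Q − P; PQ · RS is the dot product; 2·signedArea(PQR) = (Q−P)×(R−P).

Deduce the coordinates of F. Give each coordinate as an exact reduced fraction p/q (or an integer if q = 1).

F = (68, 10)

1. F_x = 68  [2·signedArea(FGE) = 440 ∩ FA · GD = -328]
2. F_y = 10  [2·signedArea(FGE) = 440 ∩ FA · GD = -328]
   → F = (68, 10)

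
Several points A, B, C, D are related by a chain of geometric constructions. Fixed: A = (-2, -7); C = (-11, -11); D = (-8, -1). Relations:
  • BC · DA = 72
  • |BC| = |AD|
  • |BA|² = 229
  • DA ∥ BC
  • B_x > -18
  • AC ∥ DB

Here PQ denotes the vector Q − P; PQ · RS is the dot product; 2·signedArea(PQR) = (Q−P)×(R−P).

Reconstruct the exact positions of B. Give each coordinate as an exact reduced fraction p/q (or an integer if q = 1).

B = (-17, -5)

1. B_x = -17  [DA ∥ BC ∩ AC ∥ DB]
2. B_y = -5  [DA ∥ BC ∩ AC ∥ DB]
   → B = (-17, -5)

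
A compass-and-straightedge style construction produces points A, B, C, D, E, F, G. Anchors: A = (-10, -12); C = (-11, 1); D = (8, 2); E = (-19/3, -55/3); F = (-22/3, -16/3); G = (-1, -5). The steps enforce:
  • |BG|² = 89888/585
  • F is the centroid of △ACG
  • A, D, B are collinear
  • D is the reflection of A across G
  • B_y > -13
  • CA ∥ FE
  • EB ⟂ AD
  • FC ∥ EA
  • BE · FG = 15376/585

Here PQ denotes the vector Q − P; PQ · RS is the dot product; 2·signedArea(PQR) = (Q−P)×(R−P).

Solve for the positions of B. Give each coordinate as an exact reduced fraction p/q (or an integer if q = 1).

1. B_x = -701/65  [A, D, B are collinear ∩ EB ⟂ AD]
2. B_y = -2459/195  [A, D, B are collinear ∩ EB ⟂ AD]
   → B = (-701/65, -2459/195)

B = (-701/65, -2459/195)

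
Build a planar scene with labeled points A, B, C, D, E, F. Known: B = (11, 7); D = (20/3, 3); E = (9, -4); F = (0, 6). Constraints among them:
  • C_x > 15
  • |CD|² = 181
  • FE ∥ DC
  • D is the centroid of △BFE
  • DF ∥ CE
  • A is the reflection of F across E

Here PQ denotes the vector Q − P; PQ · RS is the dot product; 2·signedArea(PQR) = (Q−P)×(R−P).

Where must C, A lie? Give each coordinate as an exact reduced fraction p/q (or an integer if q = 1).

A = (18, -14)
C = (47/3, -7)

1. C_x = 47/3  [DF ∥ CE ∩ FE ∥ DC]
2. C_y = -7  [DF ∥ CE ∩ FE ∥ DC]
   → C = (47/3, -7)
3. A_x = 18  [A is the reflection of F across E]
4. A_y = -14  [A is the reflection of F across E]
   → A = (18, -14)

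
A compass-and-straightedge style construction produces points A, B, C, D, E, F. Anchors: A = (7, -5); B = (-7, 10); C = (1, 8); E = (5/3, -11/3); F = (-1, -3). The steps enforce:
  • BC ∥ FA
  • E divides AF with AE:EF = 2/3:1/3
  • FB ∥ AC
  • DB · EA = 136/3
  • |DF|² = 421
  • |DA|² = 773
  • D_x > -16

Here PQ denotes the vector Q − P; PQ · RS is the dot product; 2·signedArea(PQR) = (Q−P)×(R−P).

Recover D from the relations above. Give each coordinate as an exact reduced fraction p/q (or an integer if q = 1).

1. D_x = -15  [line -16/3·x + 4/3·y + -96 = 0 ∩ |DF|² = 421]
2. D_y = 12  [line -16/3·x + 4/3·y + -96 = 0 ∩ |DF|² = 421]
   → D = (-15, 12)

D = (-15, 12)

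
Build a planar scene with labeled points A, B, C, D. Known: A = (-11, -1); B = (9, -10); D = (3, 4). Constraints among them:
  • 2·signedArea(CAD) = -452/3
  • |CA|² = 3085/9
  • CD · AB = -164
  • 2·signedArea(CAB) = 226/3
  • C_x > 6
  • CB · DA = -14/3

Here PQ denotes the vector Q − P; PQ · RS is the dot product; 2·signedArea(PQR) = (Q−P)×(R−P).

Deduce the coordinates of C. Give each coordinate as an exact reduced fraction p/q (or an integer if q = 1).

C = (7, -16/3)

1. C_x = 7  [2·signedArea(CAD) = -452/3 ∩ CB · DA = -14/3]
2. C_y = -16/3  [2·signedArea(CAD) = -452/3 ∩ CB · DA = -14/3]
   → C = (7, -16/3)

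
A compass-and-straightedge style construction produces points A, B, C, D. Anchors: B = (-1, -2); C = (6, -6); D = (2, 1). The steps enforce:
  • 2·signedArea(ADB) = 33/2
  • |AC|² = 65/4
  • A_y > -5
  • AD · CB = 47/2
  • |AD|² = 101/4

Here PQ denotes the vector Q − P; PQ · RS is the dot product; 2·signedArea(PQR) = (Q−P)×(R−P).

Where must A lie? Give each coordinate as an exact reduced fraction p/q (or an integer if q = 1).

A = (5/2, -4)

1. A_x = 5/2  [2·signedArea(ADB) = 33/2 ∩ AD · CB = 47/2]
2. A_y = -4  [2·signedArea(ADB) = 33/2 ∩ AD · CB = 47/2]
   → A = (5/2, -4)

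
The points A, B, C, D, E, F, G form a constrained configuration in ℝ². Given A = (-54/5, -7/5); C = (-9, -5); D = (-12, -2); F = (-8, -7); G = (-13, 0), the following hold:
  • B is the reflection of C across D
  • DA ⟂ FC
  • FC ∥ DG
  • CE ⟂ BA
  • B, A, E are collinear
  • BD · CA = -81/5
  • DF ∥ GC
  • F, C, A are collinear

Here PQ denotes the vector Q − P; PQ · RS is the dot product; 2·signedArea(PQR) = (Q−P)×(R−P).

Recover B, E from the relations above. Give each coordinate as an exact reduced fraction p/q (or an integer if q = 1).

B = (-15, 1)
E = (-513/65, -199/65)

1. B_x = -15  [B is the reflection of C across D]
2. B_y = 1  [B is the reflection of C across D]
   → B = (-15, 1)
3. E_x = -513/65  [B, A, E are collinear ∩ CE ⟂ BA]
4. E_y = -199/65  [B, A, E are collinear ∩ CE ⟂ BA]
   → E = (-513/65, -199/65)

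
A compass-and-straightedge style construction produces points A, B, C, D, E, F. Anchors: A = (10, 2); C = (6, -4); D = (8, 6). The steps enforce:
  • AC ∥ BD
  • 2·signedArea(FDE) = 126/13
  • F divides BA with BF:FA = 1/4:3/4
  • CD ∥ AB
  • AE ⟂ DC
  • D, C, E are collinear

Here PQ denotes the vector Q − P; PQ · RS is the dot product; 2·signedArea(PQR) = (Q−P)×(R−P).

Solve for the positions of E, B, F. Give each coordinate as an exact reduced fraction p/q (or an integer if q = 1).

B = (12, 12)
E = (95/13, 33/13)
F = (23/2, 19/2)

1. E_x = 95/13  [D, C, E are collinear ∩ AE ⟂ DC]
2. E_y = 33/13  [D, C, E are collinear ∩ AE ⟂ DC]
   → E = (95/13, 33/13)
3. B_x = 12  [AC ∥ BD ∩ CD ∥ AB]
4. B_y = 12  [AC ∥ BD ∩ CD ∥ AB]
   → B = (12, 12)
5. F_x = 23/2  [F divides BA with BF:FA = 1/4:3/4]
6. F_y = 19/2  [F divides BA with BF:FA = 1/4:3/4]
   → F = (23/2, 19/2)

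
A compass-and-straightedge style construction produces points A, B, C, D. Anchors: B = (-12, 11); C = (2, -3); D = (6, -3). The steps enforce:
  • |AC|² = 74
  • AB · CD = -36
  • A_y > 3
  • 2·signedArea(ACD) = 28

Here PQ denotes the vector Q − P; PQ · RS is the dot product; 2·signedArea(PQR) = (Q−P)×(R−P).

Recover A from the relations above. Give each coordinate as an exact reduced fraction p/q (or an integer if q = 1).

1. A_x = -3  [AB · CD = -36 ∩ 2·signedArea(ACD) = 28]
2. A_y = 4  [AB · CD = -36 ∩ 2·signedArea(ACD) = 28]
   → A = (-3, 4)

A = (-3, 4)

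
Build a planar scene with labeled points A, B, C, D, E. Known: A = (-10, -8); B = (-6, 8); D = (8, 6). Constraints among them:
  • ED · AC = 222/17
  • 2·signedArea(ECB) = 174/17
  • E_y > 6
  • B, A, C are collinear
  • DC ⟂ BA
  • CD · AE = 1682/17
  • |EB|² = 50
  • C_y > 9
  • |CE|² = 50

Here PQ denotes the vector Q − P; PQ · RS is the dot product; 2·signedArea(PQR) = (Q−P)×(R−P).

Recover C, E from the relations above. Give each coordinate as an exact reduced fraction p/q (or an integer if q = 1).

C = (-96/17, 160/17)
E = (1, 7)

1. C_x = -96/17  [B, A, C are collinear ∩ DC ⟂ BA]
2. C_y = 160/17  [B, A, C are collinear ∩ DC ⟂ BA]
   → C = (-96/17, 160/17)
3. E_x = 1  [ED · AC = 222/17 ∩ CD · AE = 1682/17]
4. E_y = 7  [ED · AC = 222/17 ∩ CD · AE = 1682/17]
   → E = (1, 7)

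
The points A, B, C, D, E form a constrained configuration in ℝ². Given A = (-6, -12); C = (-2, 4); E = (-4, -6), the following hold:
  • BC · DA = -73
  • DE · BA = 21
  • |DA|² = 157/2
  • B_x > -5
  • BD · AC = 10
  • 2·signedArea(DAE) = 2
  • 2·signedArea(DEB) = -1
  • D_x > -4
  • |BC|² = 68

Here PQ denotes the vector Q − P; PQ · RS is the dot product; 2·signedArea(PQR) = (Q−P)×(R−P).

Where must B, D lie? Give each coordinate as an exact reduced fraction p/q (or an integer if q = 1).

1. D_x = -7/2  [line -6·x + 2·y + -14 = 0 ∩ |DA|² = 157/2]
2. D_y = -7/2  [line -6·x + 2·y + -14 = 0 ∩ |DA|² = 157/2]
   → D = (-7/2, -7/2)
3. B_x = -4  [BC · DA = -73 ∩ BD · AC = 10]
4. B_y = -4  [BC · DA = -73 ∩ BD · AC = 10]
   → B = (-4, -4)

B = (-4, -4)
D = (-7/2, -7/2)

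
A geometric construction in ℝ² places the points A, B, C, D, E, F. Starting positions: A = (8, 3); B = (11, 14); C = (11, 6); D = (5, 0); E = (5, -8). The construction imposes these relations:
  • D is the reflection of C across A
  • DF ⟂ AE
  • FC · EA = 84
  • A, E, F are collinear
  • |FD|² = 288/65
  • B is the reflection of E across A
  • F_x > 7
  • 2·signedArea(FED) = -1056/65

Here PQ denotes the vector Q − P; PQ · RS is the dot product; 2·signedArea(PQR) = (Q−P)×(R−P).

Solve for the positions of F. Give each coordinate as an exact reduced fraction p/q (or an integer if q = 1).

F = (457/65, -36/65)

1. F_x = 457/65  [A, E, F are collinear ∩ DF ⟂ AE]
2. F_y = -36/65  [A, E, F are collinear ∩ DF ⟂ AE]
   → F = (457/65, -36/65)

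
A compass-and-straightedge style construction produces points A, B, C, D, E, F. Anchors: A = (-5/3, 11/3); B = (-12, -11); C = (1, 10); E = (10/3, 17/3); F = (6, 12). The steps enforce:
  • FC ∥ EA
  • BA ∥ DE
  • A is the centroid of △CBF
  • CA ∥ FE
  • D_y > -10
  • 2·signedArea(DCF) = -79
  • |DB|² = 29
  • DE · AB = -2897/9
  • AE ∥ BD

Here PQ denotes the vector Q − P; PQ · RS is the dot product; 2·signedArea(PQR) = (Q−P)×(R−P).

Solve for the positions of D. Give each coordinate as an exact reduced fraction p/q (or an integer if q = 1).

1. D_x = -7  [BA ∥ DE ∩ AE ∥ BD]
2. D_y = -9  [BA ∥ DE ∩ AE ∥ BD]
   → D = (-7, -9)

D = (-7, -9)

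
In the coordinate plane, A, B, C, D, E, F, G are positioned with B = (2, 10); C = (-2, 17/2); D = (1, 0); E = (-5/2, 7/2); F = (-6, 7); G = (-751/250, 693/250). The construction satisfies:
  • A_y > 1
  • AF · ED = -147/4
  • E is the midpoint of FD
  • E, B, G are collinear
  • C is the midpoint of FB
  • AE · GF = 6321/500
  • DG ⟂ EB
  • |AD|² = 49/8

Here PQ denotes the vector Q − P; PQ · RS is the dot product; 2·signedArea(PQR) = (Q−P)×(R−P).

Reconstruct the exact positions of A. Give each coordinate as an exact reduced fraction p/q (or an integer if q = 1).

A = (-3/4, 7/4)

1. A_x = -3/4  [AF · ED = -147/4 ∩ AE · GF = 6321/500]
2. A_y = 7/4  [AF · ED = -147/4 ∩ AE · GF = 6321/500]
   → A = (-3/4, 7/4)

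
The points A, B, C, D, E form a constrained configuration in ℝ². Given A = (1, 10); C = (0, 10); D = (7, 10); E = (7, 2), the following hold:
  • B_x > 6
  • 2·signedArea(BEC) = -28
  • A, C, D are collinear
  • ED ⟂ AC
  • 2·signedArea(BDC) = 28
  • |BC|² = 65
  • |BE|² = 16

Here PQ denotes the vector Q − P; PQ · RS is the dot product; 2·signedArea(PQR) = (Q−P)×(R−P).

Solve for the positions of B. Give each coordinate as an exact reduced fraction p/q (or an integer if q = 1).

1. B_x = 7  [2·signedArea(BDC) = 28 ∩ 2·signedArea(BEC) = -28]
2. B_y = 6  [2·signedArea(BDC) = 28 ∩ 2·signedArea(BEC) = -28]
   → B = (7, 6)

B = (7, 6)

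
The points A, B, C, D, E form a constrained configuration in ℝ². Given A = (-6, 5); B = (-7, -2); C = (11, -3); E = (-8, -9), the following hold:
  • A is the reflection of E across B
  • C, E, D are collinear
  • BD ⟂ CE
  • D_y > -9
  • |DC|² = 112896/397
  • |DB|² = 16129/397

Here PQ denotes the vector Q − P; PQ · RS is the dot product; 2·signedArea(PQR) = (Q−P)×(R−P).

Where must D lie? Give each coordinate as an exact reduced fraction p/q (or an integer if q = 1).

1. D_x = -2017/397  [C, E, D are collinear ∩ BD ⟂ CE]
2. D_y = -3207/397  [C, E, D are collinear ∩ BD ⟂ CE]
   → D = (-2017/397, -3207/397)

D = (-2017/397, -3207/397)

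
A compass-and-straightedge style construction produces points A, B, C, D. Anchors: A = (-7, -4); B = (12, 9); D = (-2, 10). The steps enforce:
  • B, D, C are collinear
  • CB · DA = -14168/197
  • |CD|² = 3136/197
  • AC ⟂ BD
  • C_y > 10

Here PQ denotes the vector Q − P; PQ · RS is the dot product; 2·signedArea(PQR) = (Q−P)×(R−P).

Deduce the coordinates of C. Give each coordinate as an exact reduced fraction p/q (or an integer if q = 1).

1. C_x = -1178/197  [B, D, C are collinear ∩ AC ⟂ BD]
2. C_y = 2026/197  [B, D, C are collinear ∩ AC ⟂ BD]
   → C = (-1178/197, 2026/197)

C = (-1178/197, 2026/197)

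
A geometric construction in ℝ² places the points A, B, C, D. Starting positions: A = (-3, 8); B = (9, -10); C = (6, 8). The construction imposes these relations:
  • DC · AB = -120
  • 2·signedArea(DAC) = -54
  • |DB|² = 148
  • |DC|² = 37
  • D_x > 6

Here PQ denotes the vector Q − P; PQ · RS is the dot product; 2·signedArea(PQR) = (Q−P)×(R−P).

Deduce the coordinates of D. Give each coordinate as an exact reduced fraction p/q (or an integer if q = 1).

D = (7, 2)

1. D_x = 7  [DC · AB = -120 ∩ 2·signedArea(DAC) = -54]
2. D_y = 2  [DC · AB = -120 ∩ 2·signedArea(DAC) = -54]
   → D = (7, 2)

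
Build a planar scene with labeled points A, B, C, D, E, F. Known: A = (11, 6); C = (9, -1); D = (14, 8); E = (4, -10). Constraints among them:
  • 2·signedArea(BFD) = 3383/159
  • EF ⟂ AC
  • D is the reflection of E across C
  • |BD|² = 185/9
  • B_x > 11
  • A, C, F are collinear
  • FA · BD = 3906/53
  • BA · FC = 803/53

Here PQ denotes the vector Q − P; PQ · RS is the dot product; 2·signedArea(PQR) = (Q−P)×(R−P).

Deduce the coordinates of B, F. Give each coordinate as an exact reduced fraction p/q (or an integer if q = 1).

B = (34/3, 13/3)
F = (331/53, -564/53)

1. F_x = 331/53  [A, C, F are collinear ∩ EF ⟂ AC]
2. F_y = -564/53  [A, C, F are collinear ∩ EF ⟂ AC]
   → F = (331/53, -564/53)
3. B_x = 34/3  [BA · FC = 803/53 ∩ 2·signedArea(BFD) = 3383/159]
4. B_y = 13/3  [BA · FC = 803/53 ∩ 2·signedArea(BFD) = 3383/159]
   → B = (34/3, 13/3)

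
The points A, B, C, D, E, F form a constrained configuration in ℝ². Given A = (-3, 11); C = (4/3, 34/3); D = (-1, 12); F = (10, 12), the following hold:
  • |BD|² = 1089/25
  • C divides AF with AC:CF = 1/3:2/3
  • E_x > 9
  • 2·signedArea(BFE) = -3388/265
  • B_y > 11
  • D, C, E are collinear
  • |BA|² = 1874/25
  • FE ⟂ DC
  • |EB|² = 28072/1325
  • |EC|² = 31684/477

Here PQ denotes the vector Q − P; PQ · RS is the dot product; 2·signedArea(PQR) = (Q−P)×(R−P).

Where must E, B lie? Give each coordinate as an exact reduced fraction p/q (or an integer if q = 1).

B = (28/5, 12)
E = (486/53, 482/53)

1. E_x = 486/53  [D, C, E are collinear ∩ FE ⟂ DC]
2. E_y = 482/53  [D, C, E are collinear ∩ FE ⟂ DC]
   → E = (486/53, 482/53)
3. B_x = 28/5  [line 154/53·x + -44/53·y + -1672/265 = 0 ∩ |BA|² = 1874/25]
4. B_y = 12  [line 154/53·x + -44/53·y + -1672/265 = 0 ∩ |BA|² = 1874/25]
   → B = (28/5, 12)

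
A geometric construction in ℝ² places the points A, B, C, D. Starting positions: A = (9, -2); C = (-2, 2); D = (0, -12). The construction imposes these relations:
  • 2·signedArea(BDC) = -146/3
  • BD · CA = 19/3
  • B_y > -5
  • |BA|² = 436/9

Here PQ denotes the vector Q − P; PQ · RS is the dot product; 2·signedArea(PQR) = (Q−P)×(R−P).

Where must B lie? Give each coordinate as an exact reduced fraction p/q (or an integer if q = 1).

1. B_x = 7/3  [2·signedArea(BDC) = -146/3 ∩ BD · CA = 19/3]
2. B_y = -4  [2·signedArea(BDC) = -146/3 ∩ BD · CA = 19/3]
   → B = (7/3, -4)

B = (7/3, -4)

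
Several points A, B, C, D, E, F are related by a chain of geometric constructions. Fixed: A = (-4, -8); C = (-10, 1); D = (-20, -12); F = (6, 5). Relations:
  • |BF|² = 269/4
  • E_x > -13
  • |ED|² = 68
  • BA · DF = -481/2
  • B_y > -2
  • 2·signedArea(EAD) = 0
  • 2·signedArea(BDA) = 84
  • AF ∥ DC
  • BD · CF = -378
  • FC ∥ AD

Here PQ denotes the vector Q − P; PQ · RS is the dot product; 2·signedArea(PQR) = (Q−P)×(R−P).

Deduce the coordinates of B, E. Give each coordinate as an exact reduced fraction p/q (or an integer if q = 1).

B = (1, -3/2)
E = (-12, -10)

1. B_x = 1  [BA · DF = -481/2 ∩ BD · CF = -378]
2. B_y = -3/2  [BA · DF = -481/2 ∩ BD · CF = -378]
   → B = (1, -3/2)
3. E_x = -12  [line 4·x + -16·y + -112 = 0 ∩ |ED|² = 68]
4. E_y = -10  [line 4·x + -16·y + -112 = 0 ∩ |ED|² = 68]
   → E = (-12, -10)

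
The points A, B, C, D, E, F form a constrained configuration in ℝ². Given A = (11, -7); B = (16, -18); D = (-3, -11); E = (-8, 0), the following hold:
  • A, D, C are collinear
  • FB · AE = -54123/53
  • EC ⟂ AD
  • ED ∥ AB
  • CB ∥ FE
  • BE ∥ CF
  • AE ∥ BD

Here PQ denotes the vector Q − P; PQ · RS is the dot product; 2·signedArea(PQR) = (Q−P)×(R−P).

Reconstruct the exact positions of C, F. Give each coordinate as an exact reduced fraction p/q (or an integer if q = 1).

C = (-250/53, -609/53)
F = (-1522/53, 345/53)

1. C_x = -250/53  [A, D, C are collinear ∩ EC ⟂ AD]
2. C_y = -609/53  [A, D, C are collinear ∩ EC ⟂ AD]
   → C = (-250/53, -609/53)
3. F_x = -1522/53  [CB ∥ FE ∩ BE ∥ CF]
4. F_y = 345/53  [CB ∥ FE ∩ BE ∥ CF]
   → F = (-1522/53, 345/53)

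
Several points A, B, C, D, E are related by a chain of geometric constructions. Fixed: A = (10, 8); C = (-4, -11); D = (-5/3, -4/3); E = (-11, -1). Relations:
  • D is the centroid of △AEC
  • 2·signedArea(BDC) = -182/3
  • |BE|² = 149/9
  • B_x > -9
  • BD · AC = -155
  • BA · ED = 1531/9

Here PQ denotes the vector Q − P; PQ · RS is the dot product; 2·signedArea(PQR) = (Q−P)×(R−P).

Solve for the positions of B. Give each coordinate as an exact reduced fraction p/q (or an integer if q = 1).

1. B_x = -26/3  [2·signedArea(BDC) = -182/3 ∩ BD · AC = -155]
2. B_y = -13/3  [2·signedArea(BDC) = -182/3 ∩ BD · AC = -155]
   → B = (-26/3, -13/3)

B = (-26/3, -13/3)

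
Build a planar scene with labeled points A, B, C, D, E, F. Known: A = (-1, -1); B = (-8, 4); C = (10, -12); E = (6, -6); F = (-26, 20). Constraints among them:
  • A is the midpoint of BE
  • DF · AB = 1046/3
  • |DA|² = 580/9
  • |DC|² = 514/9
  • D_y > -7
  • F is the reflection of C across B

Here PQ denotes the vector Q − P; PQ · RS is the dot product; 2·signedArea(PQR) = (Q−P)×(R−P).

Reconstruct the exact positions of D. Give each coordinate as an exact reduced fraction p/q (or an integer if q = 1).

1. D_x = 5  [line 7·x + -5·y + -200/3 = 0 ∩ |DC|² = 514/9]
2. D_y = -19/3  [line 7·x + -5·y + -200/3 = 0 ∩ |DC|² = 514/9]
   → D = (5, -19/3)

D = (5, -19/3)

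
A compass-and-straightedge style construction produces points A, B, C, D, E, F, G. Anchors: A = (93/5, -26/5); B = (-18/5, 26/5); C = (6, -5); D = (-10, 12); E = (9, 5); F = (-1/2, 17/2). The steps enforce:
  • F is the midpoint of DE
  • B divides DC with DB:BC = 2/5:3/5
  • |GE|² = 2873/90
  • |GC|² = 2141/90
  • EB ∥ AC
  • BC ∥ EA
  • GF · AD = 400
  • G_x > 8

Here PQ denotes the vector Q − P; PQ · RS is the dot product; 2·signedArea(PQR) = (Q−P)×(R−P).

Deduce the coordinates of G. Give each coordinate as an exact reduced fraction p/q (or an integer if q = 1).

G = (241/30, -17/30)

1. G_x = 241/30  [line 143/5·x + -86/5·y + -479/2 = 0 ∩ |GC|² = 2141/90]
2. G_y = -17/30  [line 143/5·x + -86/5·y + -479/2 = 0 ∩ |GC|² = 2141/90]
   → G = (241/30, -17/30)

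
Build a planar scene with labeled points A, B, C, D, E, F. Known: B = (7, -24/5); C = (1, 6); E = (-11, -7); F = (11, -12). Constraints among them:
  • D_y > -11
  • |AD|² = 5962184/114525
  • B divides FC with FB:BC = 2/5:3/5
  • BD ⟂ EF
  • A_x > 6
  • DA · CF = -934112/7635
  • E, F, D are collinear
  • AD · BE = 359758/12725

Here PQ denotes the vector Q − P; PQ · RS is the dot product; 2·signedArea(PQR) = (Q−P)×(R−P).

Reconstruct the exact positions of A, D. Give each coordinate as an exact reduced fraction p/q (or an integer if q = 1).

A = (19/3, -18/5)
D = (2871/509, -5488/509)

1. D_x = 2871/509  [E, F, D are collinear ∩ BD ⟂ EF]
2. D_y = -5488/509  [E, F, D are collinear ∩ BD ⟂ EF]
   → D = (2871/509, -5488/509)
3. A_x = 19/3  [AD · BE = 359758/12725 ∩ DA · CF = -934112/7635]
4. A_y = -18/5  [AD · BE = 359758/12725 ∩ DA · CF = -934112/7635]
   → A = (19/3, -18/5)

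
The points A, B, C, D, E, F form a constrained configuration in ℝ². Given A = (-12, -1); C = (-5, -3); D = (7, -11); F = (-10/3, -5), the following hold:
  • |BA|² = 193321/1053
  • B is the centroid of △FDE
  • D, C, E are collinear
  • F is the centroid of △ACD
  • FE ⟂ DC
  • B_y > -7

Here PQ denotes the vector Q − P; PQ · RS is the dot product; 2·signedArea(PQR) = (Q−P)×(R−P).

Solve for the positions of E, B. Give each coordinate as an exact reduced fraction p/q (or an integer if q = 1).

B = (29/117, -265/39)
E = (-38/13, -57/13)

1. E_x = -38/13  [D, C, E are collinear ∩ FE ⟂ DC]
2. E_y = -57/13  [D, C, E are collinear ∩ FE ⟂ DC]
   → E = (-38/13, -57/13)
3. B_x = 29/117  [B is the centroid of △FDE]
4. B_y = -265/39  [B is the centroid of △FDE]
   → B = (29/117, -265/39)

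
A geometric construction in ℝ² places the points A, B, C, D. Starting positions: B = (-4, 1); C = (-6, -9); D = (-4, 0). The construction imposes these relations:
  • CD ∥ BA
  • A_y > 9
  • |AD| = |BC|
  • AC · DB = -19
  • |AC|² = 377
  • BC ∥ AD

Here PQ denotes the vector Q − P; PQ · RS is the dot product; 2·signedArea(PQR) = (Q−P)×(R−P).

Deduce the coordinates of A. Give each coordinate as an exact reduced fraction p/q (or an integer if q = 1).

A = (-2, 10)

1. A_x = -2  [BC ∥ AD ∩ CD ∥ BA]
2. A_y = 10  [BC ∥ AD ∩ CD ∥ BA]
   → A = (-2, 10)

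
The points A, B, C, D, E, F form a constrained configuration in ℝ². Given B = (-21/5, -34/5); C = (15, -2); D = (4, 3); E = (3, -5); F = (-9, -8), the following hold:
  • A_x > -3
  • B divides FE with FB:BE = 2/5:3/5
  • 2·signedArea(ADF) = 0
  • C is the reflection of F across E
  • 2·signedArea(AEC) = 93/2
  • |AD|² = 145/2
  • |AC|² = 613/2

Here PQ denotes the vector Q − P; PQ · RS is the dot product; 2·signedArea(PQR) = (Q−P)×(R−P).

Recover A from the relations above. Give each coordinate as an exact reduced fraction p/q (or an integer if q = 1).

1. A_x = -5/2  [2·signedArea(ADF) = 0 ∩ 2·signedArea(AEC) = 93/2]
2. A_y = -5/2  [2·signedArea(ADF) = 0 ∩ 2·signedArea(AEC) = 93/2]
   → A = (-5/2, -5/2)

A = (-5/2, -5/2)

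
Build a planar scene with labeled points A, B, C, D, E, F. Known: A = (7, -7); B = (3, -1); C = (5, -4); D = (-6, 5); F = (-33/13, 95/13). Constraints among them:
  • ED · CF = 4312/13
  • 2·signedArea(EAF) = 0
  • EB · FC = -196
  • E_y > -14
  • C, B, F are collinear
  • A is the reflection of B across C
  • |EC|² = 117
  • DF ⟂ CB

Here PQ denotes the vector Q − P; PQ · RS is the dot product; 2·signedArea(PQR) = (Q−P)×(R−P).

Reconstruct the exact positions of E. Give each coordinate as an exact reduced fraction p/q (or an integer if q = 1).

1. E_x = 11  [2·signedArea(EAF) = 0 ∩ EB · FC = -196]
2. E_y = -13  [2·signedArea(EAF) = 0 ∩ EB · FC = -196]
   → E = (11, -13)

E = (11, -13)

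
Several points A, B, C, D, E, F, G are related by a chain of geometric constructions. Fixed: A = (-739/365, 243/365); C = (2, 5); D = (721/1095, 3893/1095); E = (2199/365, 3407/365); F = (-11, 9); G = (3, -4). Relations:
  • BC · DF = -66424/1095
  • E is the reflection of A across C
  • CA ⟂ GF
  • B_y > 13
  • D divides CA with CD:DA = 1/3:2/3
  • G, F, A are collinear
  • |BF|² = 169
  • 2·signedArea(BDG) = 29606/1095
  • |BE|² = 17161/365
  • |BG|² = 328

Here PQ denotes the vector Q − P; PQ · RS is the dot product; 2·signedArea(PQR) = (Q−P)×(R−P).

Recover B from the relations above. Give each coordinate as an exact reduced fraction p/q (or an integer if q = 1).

1. B_x = 1  [BC · DF = -66424/1095 ∩ 2·signedArea(BDG) = 29606/1095]
2. B_y = 14  [BC · DF = -66424/1095 ∩ 2·signedArea(BDG) = 29606/1095]
   → B = (1, 14)

B = (1, 14)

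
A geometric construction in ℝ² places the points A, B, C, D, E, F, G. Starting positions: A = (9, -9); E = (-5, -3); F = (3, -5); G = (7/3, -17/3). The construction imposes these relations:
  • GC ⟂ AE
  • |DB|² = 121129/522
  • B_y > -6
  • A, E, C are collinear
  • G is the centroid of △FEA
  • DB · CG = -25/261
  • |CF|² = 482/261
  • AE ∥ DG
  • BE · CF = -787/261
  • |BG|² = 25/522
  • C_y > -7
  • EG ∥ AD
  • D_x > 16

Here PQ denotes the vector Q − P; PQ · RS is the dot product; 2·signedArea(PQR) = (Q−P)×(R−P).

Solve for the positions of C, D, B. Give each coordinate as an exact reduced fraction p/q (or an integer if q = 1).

1. C_x = 188/87  [A, E, C are collinear ∩ GC ⟂ AE]
2. C_y = -176/29  [A, E, C are collinear ∩ GC ⟂ AE]
   → C = (188/87, -176/29)
3. D_x = 49/3  [AE ∥ DG ∩ EG ∥ AD]
4. D_y = -35/3  [AE ∥ DG ∩ EG ∥ AD]
   → D = (49/3, -35/3)
5. B_x = 391/174  [BE · CF = -787/261 ∩ DB · CG = -25/261]
6. B_y = -1021/174  [BE · CF = -787/261 ∩ DB · CG = -25/261]
   → B = (391/174, -1021/174)

B = (391/174, -1021/174)
C = (188/87, -176/29)
D = (49/3, -35/3)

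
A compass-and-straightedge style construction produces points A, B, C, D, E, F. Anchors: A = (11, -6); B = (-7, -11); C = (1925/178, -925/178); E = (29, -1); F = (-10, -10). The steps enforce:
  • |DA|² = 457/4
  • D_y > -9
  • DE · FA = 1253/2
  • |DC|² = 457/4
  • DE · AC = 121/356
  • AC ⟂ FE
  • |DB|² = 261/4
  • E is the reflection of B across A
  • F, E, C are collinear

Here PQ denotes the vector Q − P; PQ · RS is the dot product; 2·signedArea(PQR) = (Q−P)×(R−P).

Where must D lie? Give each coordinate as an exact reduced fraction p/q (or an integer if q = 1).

D = (1/2, -8)

1. D_x = 1/2  [DE · AC = 121/356 ∩ DE · FA = 1253/2]
2. D_y = -8  [DE · AC = 121/356 ∩ DE · FA = 1253/2]
   → D = (1/2, -8)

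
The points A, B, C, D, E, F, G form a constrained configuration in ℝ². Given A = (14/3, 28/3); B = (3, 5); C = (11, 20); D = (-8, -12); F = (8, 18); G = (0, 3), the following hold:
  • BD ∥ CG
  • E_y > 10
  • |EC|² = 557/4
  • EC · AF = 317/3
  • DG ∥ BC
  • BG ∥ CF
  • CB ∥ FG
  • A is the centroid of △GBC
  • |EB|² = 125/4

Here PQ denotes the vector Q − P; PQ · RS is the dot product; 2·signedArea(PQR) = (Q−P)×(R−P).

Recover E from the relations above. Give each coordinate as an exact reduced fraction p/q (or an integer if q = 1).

1. E_x = 4  [line -10/3·x + -26/3·y + 313/3 = 0 ∩ |EC|² = 557/4]
2. E_y = 21/2  [line -10/3·x + -26/3·y + 313/3 = 0 ∩ |EC|² = 557/4]
   → E = (4, 21/2)

E = (4, 21/2)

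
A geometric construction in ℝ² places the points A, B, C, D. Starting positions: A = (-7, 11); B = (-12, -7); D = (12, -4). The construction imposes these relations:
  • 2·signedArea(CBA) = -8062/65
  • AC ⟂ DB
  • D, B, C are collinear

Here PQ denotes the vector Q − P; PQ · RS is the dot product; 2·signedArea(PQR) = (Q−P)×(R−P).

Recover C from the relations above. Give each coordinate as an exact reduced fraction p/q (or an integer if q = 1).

C = (-316/65, -397/65)

1. C_x = -316/65  [D, B, C are collinear ∩ AC ⟂ DB]
2. C_y = -397/65  [D, B, C are collinear ∩ AC ⟂ DB]
   → C = (-316/65, -397/65)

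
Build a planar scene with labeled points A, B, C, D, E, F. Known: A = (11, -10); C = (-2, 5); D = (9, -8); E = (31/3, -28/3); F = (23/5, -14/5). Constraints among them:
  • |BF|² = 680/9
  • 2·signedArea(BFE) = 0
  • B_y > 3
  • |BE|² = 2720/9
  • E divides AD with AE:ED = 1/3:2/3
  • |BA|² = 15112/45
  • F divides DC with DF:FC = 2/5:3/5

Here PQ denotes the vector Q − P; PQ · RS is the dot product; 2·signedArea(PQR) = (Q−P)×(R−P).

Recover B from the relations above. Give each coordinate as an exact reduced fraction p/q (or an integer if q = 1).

1. B_x = -17/15  [line 98/15·x + 86/15·y + -14 = 0 ∩ |BA|² = 15112/45]
2. B_y = 56/15  [line 98/15·x + 86/15·y + -14 = 0 ∩ |BA|² = 15112/45]
   → B = (-17/15, 56/15)

B = (-17/15, 56/15)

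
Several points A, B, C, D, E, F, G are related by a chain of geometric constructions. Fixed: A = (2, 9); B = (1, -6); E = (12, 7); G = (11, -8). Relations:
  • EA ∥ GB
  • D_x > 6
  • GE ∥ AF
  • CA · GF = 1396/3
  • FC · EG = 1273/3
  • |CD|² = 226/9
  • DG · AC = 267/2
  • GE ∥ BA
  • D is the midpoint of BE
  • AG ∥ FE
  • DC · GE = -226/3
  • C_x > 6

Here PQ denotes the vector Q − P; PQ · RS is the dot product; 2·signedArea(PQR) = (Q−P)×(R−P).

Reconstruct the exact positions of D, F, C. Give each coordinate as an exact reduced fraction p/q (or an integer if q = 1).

C = (37/6, -9/2)
D = (13/2, 1/2)
F = (3, 24)

1. D_x = 13/2  [D is the midpoint of BE]
2. D_y = 1/2  [D is the midpoint of BE]
   → D = (13/2, 1/2)
3. F_x = 3  [AG ∥ FE ∩ GE ∥ AF]
4. F_y = 24  [AG ∥ FE ∩ GE ∥ AF]
   → F = (3, 24)
5. C_x = 37/6  [CA · GF = 1396/3 ∩ DC · GE = -226/3]
6. C_y = -9/2  [CA · GF = 1396/3 ∩ DC · GE = -226/3]
   → C = (37/6, -9/2)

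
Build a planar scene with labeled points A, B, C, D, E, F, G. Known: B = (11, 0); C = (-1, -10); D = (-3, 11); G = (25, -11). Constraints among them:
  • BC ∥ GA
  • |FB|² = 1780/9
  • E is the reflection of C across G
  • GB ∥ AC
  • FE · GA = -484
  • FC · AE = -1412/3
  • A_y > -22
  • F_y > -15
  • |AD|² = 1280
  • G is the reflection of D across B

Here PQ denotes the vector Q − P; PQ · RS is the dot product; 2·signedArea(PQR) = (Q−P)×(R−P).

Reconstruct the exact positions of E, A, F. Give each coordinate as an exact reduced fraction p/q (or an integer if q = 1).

1. E_x = 51  [E is the reflection of C across G]
2. E_y = -12  [E is the reflection of C across G]
   → E = (51, -12)
3. A_x = 13  [GB ∥ AC ∩ BC ∥ GA]
4. A_y = -21  [GB ∥ AC ∩ BC ∥ GA]
   → A = (13, -21)
5. F_x = 37/3  [FC · AE = -1412/3 ∩ FE · GA = -484]
6. F_y = -14  [FC · AE = -1412/3 ∩ FE · GA = -484]
   → F = (37/3, -14)

A = (13, -21)
E = (51, -12)
F = (37/3, -14)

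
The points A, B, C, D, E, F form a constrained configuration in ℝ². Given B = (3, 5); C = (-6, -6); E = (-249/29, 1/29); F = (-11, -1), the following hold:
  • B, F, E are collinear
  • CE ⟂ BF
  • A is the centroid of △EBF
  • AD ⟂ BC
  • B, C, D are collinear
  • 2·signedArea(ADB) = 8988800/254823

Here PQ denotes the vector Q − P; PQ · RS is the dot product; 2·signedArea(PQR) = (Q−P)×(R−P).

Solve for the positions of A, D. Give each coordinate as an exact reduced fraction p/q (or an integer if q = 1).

1. A_x = -481/87  [A is the centroid of △EBF]
2. A_y = 39/29  [A is the centroid of △EBF]
   → A = (-481/87, 39/29)
3. D_x = -6477/2929  [B, C, D are collinear ∩ AD ⟂ BC]
4. D_y = -4011/2929  [B, C, D are collinear ∩ AD ⟂ BC]
   → D = (-6477/2929, -4011/2929)

A = (-481/87, 39/29)
D = (-6477/2929, -4011/2929)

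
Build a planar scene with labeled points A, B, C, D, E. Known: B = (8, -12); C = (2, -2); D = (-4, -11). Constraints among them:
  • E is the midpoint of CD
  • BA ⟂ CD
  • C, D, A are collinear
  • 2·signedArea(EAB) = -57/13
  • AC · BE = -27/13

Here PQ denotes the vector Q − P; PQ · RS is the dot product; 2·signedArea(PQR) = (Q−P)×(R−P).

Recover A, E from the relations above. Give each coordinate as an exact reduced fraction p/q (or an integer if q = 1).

A = (-10/13, -80/13)
E = (-1, -13/2)

1. A_x = -10/13  [C, D, A are collinear ∩ BA ⟂ CD]
2. A_y = -80/13  [C, D, A are collinear ∩ BA ⟂ CD]
   → A = (-10/13, -80/13)
3. E_x = -1  [E is the midpoint of CD]
4. E_y = -13/2  [E is the midpoint of CD]
   → E = (-1, -13/2)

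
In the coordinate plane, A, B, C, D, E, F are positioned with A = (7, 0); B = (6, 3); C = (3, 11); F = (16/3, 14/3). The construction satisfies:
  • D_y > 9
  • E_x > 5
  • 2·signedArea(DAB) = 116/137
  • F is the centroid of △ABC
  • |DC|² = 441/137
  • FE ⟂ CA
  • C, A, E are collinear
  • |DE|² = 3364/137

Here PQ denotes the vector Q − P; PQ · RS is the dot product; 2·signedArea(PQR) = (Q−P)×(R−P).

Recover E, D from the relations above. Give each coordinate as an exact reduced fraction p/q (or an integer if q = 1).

1. E_x = 727/137  [C, A, E are collinear ∩ FE ⟂ CA]
2. E_y = 638/137  [C, A, E are collinear ∩ FE ⟂ CA]
   → E = (727/137, 638/137)
3. D_x = 495/137  [line -3·x + -1·y + 2761/137 = 0 ∩ |DE|² = 3364/137]
4. D_y = 1276/137  [line -3·x + -1·y + 2761/137 = 0 ∩ |DE|² = 3364/137]
   → D = (495/137, 1276/137)

D = (495/137, 1276/137)
E = (727/137, 638/137)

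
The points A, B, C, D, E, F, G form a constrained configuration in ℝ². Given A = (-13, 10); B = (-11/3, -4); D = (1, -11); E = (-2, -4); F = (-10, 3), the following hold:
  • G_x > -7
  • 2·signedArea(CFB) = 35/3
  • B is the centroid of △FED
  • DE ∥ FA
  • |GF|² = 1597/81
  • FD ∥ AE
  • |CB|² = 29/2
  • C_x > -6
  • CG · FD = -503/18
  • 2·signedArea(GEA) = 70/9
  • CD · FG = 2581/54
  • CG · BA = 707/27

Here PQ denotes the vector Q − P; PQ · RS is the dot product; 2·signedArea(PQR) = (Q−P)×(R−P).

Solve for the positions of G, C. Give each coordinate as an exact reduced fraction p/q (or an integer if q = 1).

1. G_x = -56/9  [line -14·x + -11·y + -718/9 = 0 ∩ |GF|² = 1597/81]
2. G_y = 2/3  [line -14·x + -11·y + -718/9 = 0 ∩ |GF|² = 1597/81]
   → G = (-56/9, 2/3)
3. C_x = -31/6  [CG · FD = -503/18 ∩ 2·signedArea(CFB) = 35/3]
4. C_y = -1/2  [CG · FD = -503/18 ∩ 2·signedArea(CFB) = 35/3]
   → C = (-31/6, -1/2)

C = (-31/6, -1/2)
G = (-56/9, 2/3)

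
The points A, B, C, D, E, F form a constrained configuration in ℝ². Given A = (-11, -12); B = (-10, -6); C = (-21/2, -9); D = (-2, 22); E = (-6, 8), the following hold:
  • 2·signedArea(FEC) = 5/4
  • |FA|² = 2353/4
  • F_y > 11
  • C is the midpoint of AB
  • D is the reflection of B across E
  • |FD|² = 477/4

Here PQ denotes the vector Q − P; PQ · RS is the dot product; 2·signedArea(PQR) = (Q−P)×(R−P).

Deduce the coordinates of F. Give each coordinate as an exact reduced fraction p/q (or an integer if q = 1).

F = (-5, 23/2)

1. F_x = -5  [line 17·x + -9/2·y + 547/4 = 0 ∩ |FA|² = 2353/4]
2. F_y = 23/2  [line 17·x + -9/2·y + 547/4 = 0 ∩ |FA|² = 2353/4]
   → F = (-5, 23/2)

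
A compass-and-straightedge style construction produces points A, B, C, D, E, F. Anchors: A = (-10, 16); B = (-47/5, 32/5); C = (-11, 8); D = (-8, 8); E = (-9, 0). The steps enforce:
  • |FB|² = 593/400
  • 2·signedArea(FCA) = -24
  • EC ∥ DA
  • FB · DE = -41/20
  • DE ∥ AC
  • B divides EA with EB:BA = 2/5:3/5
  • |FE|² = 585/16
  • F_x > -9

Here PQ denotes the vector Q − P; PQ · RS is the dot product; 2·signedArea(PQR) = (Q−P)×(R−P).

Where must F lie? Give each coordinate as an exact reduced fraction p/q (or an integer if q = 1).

1. F_x = -33/4  [2·signedArea(FCA) = -24 ∩ FB · DE = -41/20]
2. F_y = 6  [2·signedArea(FCA) = -24 ∩ FB · DE = -41/20]
   → F = (-33/4, 6)

F = (-33/4, 6)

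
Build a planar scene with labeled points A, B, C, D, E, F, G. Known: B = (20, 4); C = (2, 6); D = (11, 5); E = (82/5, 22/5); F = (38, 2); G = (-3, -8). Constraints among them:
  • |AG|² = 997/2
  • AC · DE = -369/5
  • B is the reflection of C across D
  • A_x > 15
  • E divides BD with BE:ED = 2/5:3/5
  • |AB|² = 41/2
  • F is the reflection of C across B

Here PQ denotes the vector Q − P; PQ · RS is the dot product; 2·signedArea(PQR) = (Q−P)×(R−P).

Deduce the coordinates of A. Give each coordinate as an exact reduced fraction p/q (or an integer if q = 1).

A = (31/2, 9/2)

1. A_x = 31/2  [line -27/5·x + 3/5·y + 81 = 0 ∩ |AB|² = 41/2]
2. A_y = 9/2  [line -27/5·x + 3/5·y + 81 = 0 ∩ |AB|² = 41/2]
   → A = (31/2, 9/2)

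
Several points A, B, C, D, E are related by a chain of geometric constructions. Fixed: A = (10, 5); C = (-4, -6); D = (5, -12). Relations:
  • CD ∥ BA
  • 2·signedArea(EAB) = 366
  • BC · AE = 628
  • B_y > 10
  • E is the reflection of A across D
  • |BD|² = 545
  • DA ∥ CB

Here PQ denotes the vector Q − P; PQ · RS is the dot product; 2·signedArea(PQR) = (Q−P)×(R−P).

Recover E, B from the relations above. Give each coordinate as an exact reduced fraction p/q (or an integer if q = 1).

B = (1, 11)
E = (0, -29)

1. E_x = 0  [E is the reflection of A across D]
2. E_y = -29  [E is the reflection of A across D]
   → E = (0, -29)
3. B_x = 1  [CD ∥ BA ∩ DA ∥ CB]
4. B_y = 11  [CD ∥ BA ∩ DA ∥ CB]
   → B = (1, 11)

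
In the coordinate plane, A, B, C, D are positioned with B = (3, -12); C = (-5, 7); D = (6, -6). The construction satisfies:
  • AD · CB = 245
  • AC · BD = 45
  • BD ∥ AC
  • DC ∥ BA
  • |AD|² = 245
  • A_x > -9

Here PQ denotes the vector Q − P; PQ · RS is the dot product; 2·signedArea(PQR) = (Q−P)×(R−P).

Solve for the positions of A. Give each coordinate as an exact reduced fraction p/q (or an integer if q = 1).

A = (-8, 1)

1. A_x = -8  [BD ∥ AC ∩ DC ∥ BA]
2. A_y = 1  [BD ∥ AC ∩ DC ∥ BA]
   → A = (-8, 1)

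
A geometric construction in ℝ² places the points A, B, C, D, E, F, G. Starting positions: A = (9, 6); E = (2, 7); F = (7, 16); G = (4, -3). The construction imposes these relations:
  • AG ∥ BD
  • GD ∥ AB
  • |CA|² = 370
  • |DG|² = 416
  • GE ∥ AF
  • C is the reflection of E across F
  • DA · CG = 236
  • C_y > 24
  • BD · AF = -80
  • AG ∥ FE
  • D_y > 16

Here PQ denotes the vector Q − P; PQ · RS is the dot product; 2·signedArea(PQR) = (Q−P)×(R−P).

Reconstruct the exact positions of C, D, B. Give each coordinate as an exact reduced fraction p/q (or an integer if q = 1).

B = (5, 26)
C = (12, 25)
D = (0, 17)

1. C_x = 12  [C is the reflection of E across F]
2. C_y = 25  [C is the reflection of E across F]
   → C = (12, 25)
3. D_x = 0  [line 8·x + 28·y + -476 = 0 ∩ |DG|² = 416]
4. D_y = 17  [line 8·x + 28·y + -476 = 0 ∩ |DG|² = 416]
   → D = (0, 17)
5. B_x = 5  [AG ∥ BD ∩ GD ∥ AB]
6. B_y = 26  [AG ∥ BD ∩ GD ∥ AB]
   → B = (5, 26)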